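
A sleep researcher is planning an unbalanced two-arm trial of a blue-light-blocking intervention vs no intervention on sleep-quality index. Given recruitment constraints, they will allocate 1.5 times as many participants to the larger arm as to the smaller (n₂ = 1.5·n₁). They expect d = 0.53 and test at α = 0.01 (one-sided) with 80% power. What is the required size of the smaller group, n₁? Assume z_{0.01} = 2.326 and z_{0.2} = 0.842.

With allocation ratio k = n₂/n₁ = 1.5, Var(x̄₁−x̄₂) = σ²(1/n₁ + 1/(k·n₁)) = σ²·(k+1)/(k·n₁).
So n₁ = (1 + 1/k)·((z_{α} + z_β)/d)² = 1.667 × (3.168/0.53)².
n₁ = 1.667 × 35.73 = 59.5.
Round up: n₁ = 60, giving n₂ = 1.5 × 60 = 90.

n₁ = 60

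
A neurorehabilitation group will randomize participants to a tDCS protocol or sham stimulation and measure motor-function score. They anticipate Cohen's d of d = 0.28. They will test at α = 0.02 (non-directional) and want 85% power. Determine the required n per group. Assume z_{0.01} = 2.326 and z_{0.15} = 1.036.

n = 289 per group

For two independent groups with equal n: n = 2·((z_{α/2} + z_β) / d)².
z_{α/2} + z_β = 2.326 + 1.036 = 3.362.
n = 2 × (3.362 / 0.28)² = 2 × 12.007² = 2 × 144.17 = 288.3.
Round up to the next whole participant.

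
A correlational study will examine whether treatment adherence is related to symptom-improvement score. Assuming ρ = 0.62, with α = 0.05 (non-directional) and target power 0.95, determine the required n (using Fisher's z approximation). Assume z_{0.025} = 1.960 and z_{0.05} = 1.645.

Fisher's z: C = ½·ln((1+r)/(1−r)) = ½·ln(4.2632) = 0.7250.
n = ((z_{α/2} + z_β)/C)² + 3.
(1.960 + 1.645) / 0.7250 = 3.605 / 0.7250 = 4.972.
n = 4.972² + 3 = 24.72 + 3 = 27.7.
Round up.

n = 28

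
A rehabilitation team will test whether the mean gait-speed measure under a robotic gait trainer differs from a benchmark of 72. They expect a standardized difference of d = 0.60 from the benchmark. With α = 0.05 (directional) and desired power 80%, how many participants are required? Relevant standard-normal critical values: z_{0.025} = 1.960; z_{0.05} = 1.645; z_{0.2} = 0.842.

n = 18

For a one-sample test: n = ((z_{α} + z_β) / d)².
z_{α} + z_β = 1.645 + 0.842 = 2.487.
n = (2.487 / 0.60)² = 4.145² = 17.18.
Round up.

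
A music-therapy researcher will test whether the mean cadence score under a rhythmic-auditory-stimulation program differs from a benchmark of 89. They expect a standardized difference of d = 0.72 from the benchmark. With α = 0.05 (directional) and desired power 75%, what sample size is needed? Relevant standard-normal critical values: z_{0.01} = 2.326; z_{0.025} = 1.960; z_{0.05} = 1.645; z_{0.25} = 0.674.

For a one-sample test: n = ((z_{α} + z_β) / d)².
z_{α} + z_β = 1.645 + 0.674 = 2.319.
n = (2.319 / 0.72)² = 3.221² = 10.37.
Round up.

n = 11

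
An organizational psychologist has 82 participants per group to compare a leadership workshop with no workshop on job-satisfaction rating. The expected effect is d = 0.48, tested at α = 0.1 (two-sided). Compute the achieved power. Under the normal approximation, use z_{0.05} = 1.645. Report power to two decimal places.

power ≈ 0.92

For two equal groups, power = Φ(d·√(n/2) − z_{α/2}).
d·√(n/2) = 0.48 × √(82/2) = 0.48 × 6.403 = 3.073.
z_β = 3.073 − 1.645 = 1.428.
Power = Φ(1.428) = 0.923.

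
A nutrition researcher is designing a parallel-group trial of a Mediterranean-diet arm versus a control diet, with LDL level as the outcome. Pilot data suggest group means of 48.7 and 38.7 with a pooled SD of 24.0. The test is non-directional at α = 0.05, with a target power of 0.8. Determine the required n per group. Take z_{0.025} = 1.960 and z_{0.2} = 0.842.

Cohen's d = |M₁ − M₂| / SD_pooled = |48.7 − 38.7| / 24.0 = 10.0 / 24.0 = 0.417.
For two independent groups with equal n: n = 2·((z_{α/2} + z_β) / d)².
z_{α/2} + z_β = 1.960 + 0.842 = 2.802.
n = 2 × (2.802 / 0.417)² = 2 × 6.719² = 2 × 45.15 = 90.3.
Round up to the next whole participant.

n = 91 per group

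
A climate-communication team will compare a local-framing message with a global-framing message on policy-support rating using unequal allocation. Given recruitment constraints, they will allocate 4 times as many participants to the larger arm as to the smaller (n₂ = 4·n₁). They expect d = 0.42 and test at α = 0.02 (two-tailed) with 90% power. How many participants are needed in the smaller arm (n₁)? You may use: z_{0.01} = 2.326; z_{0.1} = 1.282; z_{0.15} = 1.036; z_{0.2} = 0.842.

n₁ = 93

With allocation ratio k = n₂/n₁ = 4, Var(x̄₁−x̄₂) = σ²(1/n₁ + 1/(k·n₁)) = σ²·(k+1)/(k·n₁).
So n₁ = (1 + 1/k)·((z_{α/2} + z_β)/d)² = 1.250 × (3.608/0.42)².
n₁ = 1.250 × 73.80 = 92.2.
Round up: n₁ = 93, giving n₂ = 4 × 93 = 372.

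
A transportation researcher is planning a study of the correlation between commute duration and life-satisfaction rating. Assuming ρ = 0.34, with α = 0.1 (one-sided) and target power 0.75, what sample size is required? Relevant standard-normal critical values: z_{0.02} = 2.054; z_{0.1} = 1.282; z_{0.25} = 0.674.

Fisher's z: C = ½·ln((1+r)/(1−r)) = ½·ln(2.0303) = 0.3541.
n = ((z_{α} + z_β)/C)² + 3.
(1.282 + 0.674) / 0.3541 = 1.956 / 0.3541 = 5.524.
n = 5.524² + 3 = 30.51 + 3 = 33.5.
Round up.

n = 34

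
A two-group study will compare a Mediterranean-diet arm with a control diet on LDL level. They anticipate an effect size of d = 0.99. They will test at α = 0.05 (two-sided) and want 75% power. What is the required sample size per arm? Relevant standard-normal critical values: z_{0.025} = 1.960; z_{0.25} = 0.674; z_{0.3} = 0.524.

For two independent groups with equal n: n = 2·((z_{α/2} + z_β) / d)².
z_{α/2} + z_β = 1.960 + 0.674 = 2.634.
n = 2 × (2.634 / 0.99)² = 2 × 2.661² = 2 × 7.08 = 14.2.
Round up to the next whole participant.

n = 15 per group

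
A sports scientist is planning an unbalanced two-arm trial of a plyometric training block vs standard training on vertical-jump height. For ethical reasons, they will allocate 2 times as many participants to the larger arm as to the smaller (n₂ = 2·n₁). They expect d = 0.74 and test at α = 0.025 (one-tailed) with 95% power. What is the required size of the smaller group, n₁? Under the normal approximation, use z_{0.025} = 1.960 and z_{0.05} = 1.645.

With allocation ratio k = n₂/n₁ = 2, Var(x̄₁−x̄₂) = σ²(1/n₁ + 1/(k·n₁)) = σ²·(k+1)/(k·n₁).
So n₁ = (1 + 1/k)·((z_{α} + z_β)/d)² = 1.500 × (3.605/0.74)².
n₁ = 1.500 × 23.73 = 35.6.
Round up: n₁ = 36, giving n₂ = 2 × 36 = 72.

n₁ = 36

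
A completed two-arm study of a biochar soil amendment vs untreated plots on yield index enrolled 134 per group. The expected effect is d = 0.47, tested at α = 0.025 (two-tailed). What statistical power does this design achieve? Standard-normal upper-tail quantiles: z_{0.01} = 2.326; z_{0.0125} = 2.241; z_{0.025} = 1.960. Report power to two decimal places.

power ≈ 0.95

For two equal groups, power = Φ(d·√(n/2) − z_{α/2}).
d·√(n/2) = 0.47 × √(134/2) = 0.47 × 8.185 = 3.847.
z_β = 3.847 − 2.241 = 1.606.
Power = Φ(1.606) = 0.946.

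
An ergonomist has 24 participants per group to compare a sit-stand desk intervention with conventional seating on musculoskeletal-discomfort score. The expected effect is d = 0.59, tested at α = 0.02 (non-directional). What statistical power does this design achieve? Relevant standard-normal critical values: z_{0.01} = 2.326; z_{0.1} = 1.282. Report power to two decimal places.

power ≈ 0.39

For two equal groups, power = Φ(d·√(n/2) − z_{α/2}).
d·√(n/2) = 0.59 × √(24/2) = 0.59 × 3.464 = 2.044.
z_β = 2.044 − 2.326 = -0.282.
Power = Φ(-0.282) = 0.389.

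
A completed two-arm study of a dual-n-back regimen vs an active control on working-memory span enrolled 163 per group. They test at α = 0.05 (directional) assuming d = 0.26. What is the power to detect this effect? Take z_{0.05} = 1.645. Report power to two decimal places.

power ≈ 0.76

For two equal groups, power = Φ(d·√(n/2) − z_{α}).
d·√(n/2) = 0.26 × √(163/2) = 0.26 × 9.028 = 2.347.
z_β = 2.347 − 1.645 = 0.702.
Power = Φ(0.702) = 0.759.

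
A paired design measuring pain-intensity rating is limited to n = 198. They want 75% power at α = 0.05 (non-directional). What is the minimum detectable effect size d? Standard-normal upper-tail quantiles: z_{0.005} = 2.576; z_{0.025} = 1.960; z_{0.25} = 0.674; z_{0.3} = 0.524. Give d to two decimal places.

For a single sample (or paired design) of n = 198: d_min = (z_{α/2} + z_β)/√n.
z-sum = 1.960 + 0.674 = 2.634.
d_min = 2.634 / √198 = 2.634 / 14.071 = 0.187.

d_min ≈ 0.19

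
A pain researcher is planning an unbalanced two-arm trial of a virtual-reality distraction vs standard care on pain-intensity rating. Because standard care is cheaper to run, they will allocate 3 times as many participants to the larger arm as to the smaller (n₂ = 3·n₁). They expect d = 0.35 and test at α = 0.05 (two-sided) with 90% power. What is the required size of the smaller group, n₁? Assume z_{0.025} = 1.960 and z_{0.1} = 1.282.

With allocation ratio k = n₂/n₁ = 3, Var(x̄₁−x̄₂) = σ²(1/n₁ + 1/(k·n₁)) = σ²·(k+1)/(k·n₁).
So n₁ = (1 + 1/k)·((z_{α/2} + z_β)/d)² = 1.333 × (3.242/0.35)².
n₁ = 1.333 × 85.80 = 114.4.
Round up: n₁ = 115, giving n₂ = 3 × 115 = 345.

n₁ = 115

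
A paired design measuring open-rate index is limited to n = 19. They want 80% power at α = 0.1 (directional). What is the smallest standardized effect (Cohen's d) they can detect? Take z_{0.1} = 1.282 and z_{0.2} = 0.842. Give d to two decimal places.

For a single sample (or paired design) of n = 19: d_min = (z_{α} + z_β)/√n.
z-sum = 1.282 + 0.842 = 2.124.
d_min = 2.124 / √19 = 2.124 / 4.359 = 0.487.

d_min ≈ 0.49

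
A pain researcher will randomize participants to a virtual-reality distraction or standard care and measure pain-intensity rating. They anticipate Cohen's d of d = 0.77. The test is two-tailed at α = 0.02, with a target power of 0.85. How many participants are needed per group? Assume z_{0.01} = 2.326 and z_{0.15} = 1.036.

n = 39 per group

For two independent groups with equal n: n = 2·((z_{α/2} + z_β) / d)².
z_{α/2} + z_β = 2.326 + 1.036 = 3.362.
n = 2 × (3.362 / 0.77)² = 2 × 4.366² = 2 × 19.06 = 38.1.
Round up to the next whole participant.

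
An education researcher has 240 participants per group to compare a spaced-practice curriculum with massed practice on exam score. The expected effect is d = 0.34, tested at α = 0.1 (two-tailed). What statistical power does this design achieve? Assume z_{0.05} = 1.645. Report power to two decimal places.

For two equal groups, power = Φ(d·√(n/2) − z_{α/2}).
d·√(n/2) = 0.34 × √(240/2) = 0.34 × 10.954 = 3.725.
z_β = 3.725 − 1.645 = 2.080.
Power = Φ(2.080) = 0.981.

power ≈ 0.98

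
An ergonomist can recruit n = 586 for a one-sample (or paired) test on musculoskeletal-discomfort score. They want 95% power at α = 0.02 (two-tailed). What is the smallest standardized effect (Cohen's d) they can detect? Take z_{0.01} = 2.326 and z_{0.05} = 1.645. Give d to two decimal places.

For a single sample (or paired design) of n = 586: d_min = (z_{α/2} + z_β)/√n.
z-sum = 2.326 + 1.645 = 3.971.
d_min = 3.971 / √586 = 3.971 / 24.207 = 0.164.

d_min ≈ 0.16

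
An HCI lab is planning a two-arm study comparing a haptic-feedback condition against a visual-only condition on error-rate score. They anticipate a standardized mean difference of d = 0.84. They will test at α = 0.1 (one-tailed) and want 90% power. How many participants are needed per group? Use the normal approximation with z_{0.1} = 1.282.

n = 19 per group

For two independent groups with equal n: n = 2·((z_{α} + z_β) / d)².
z_{α} + z_β = 1.282 + 1.282 = 2.564.
n = 2 × (2.564 / 0.84)² = 2 × 3.052² = 2 × 9.32 = 18.6.
Round up to the next whole participant.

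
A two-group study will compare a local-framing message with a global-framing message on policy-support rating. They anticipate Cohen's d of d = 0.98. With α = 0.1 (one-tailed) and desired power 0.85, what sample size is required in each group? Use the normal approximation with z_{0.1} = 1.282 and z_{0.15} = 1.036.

n = 12 per group

For two independent groups with equal n: n = 2·((z_{α} + z_β) / d)².
z_{α} + z_β = 1.282 + 1.036 = 2.318.
n = 2 × (2.318 / 0.98)² = 2 × 2.365² = 2 × 5.59 = 11.2.
Round up to the next whole participant.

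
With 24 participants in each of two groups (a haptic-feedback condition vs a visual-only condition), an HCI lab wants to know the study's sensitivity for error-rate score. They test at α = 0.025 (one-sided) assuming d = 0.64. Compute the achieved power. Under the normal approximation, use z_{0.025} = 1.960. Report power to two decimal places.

power ≈ 0.60

For two equal groups, power = Φ(d·√(n/2) − z_{α}).
d·√(n/2) = 0.64 × √(24/2) = 0.64 × 3.464 = 2.217.
z_β = 2.217 − 1.960 = 0.257.
Power = Φ(0.257) = 0.601.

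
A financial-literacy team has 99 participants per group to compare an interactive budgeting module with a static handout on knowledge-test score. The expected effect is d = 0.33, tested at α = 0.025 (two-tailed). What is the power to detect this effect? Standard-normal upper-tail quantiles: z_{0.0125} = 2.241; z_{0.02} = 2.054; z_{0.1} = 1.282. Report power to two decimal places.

power ≈ 0.53

For two equal groups, power = Φ(d·√(n/2) − z_{α/2}).
d·√(n/2) = 0.33 × √(99/2) = 0.33 × 7.036 = 2.322.
z_β = 2.322 − 2.241 = 0.081.
Power = Φ(0.081) = 0.532.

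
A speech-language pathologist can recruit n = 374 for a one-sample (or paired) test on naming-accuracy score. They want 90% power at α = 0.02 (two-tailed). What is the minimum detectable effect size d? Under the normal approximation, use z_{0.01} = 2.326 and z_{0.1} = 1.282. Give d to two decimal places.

d_min ≈ 0.19

For a single sample (or paired design) of n = 374: d_min = (z_{α/2} + z_β)/√n.
z-sum = 2.326 + 1.282 = 3.608.
d_min = 3.608 / √374 = 3.608 / 19.339 = 0.187.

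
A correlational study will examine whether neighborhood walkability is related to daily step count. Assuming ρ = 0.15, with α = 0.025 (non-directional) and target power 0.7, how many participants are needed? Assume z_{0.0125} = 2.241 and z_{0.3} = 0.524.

Fisher's z: C = ½·ln((1+r)/(1−r)) = ½·ln(1.3529) = 0.1511.
n = ((z_{α/2} + z_β)/C)² + 3.
(2.241 + 0.524) / 0.1511 = 2.765 / 0.1511 = 18.299.
n = 18.299² + 3 = 334.86 + 3 = 337.9.
Round up.

n = 338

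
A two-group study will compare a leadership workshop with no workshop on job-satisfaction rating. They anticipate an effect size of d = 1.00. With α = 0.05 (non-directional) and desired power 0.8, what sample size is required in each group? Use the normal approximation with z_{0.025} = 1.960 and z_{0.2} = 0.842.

For two independent groups with equal n: n = 2·((z_{α/2} + z_β) / d)².
z_{α/2} + z_β = 1.960 + 0.842 = 2.802.
n = 2 × (2.802 / 1.00)² = 2 × 2.802² = 2 × 7.85 = 15.7.
Round up to the next whole participant.

n = 16 per group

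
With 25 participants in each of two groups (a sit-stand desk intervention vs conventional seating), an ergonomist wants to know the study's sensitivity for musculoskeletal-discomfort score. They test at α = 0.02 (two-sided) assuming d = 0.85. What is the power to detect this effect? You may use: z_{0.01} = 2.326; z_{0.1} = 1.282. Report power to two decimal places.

power ≈ 0.75

For two equal groups, power = Φ(d·√(n/2) − z_{α/2}).
d·√(n/2) = 0.85 × √(25/2) = 0.85 × 3.536 = 3.005.
z_β = 3.005 − 2.326 = 0.679.
Power = Φ(0.679) = 0.751.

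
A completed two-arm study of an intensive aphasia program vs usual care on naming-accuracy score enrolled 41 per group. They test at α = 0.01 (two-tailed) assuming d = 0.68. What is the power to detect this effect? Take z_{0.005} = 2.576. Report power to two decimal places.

power ≈ 0.69

For two equal groups, power = Φ(d·√(n/2) − z_{α/2}).
d·√(n/2) = 0.68 × √(41/2) = 0.68 × 4.528 = 3.079.
z_β = 3.079 − 2.576 = 0.503.
Power = Φ(0.503) = 0.692.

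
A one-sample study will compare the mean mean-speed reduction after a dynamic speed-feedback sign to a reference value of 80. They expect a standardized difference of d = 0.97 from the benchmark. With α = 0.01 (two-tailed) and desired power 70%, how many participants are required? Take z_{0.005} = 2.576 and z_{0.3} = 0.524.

n = 11

For a one-sample test: n = ((z_{α/2} + z_β) / d)².
z_{α/2} + z_β = 2.576 + 0.524 = 3.100.
n = (3.100 / 0.97)² = 3.196² = 10.21.
Round up.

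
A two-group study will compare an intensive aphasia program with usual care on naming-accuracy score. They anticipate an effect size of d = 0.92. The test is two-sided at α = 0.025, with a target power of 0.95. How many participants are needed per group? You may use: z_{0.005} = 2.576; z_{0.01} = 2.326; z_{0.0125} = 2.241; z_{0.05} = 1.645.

For two independent groups with equal n: n = 2·((z_{α/2} + z_β) / d)².
z_{α/2} + z_β = 2.241 + 1.645 = 3.886.
n = 2 × (3.886 / 0.92)² = 2 × 4.224² = 2 × 17.84 = 35.7.
Round up to the next whole participant.

n = 36 per group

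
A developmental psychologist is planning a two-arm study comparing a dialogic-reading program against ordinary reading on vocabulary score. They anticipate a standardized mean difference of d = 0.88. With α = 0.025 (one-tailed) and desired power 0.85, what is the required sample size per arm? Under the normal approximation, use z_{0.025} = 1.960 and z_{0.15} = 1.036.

n = 24 per group

For two independent groups with equal n: n = 2·((z_{α} + z_β) / d)².
z_{α} + z_β = 1.960 + 1.036 = 2.996.
n = 2 × (2.996 / 0.88)² = 2 × 3.405² = 2 × 11.59 = 23.2.
Round up to the next whole participant.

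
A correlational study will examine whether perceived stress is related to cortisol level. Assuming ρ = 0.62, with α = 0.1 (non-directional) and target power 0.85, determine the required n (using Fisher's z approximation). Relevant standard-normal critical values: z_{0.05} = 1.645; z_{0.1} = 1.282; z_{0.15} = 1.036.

n = 17

Fisher's z: C = ½·ln((1+r)/(1−r)) = ½·ln(4.2632) = 0.7250.
n = ((z_{α/2} + z_β)/C)² + 3.
(1.645 + 1.036) / 0.7250 = 2.681 / 0.7250 = 3.698.
n = 3.698² + 3 = 13.67 + 3 = 16.7.
Round up.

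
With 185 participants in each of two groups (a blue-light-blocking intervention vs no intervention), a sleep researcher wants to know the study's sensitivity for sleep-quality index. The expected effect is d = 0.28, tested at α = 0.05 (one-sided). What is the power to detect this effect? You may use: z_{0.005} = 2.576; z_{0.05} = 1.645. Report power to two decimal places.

power ≈ 0.85

For two equal groups, power = Φ(d·√(n/2) − z_{α}).
d·√(n/2) = 0.28 × √(185/2) = 0.28 × 9.618 = 2.693.
z_β = 2.693 − 1.645 = 1.048.
Power = Φ(1.048) = 0.853.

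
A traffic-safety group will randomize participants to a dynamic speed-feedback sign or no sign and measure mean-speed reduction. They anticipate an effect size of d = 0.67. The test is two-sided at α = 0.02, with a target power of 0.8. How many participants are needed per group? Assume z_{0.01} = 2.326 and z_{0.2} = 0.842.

For two independent groups with equal n: n = 2·((z_{α/2} + z_β) / d)².
z_{α/2} + z_β = 2.326 + 0.842 = 3.168.
n = 2 × (3.168 / 0.67)² = 2 × 4.728² = 2 × 22.36 = 44.7.
Round up to the next whole participant.

n = 45 per group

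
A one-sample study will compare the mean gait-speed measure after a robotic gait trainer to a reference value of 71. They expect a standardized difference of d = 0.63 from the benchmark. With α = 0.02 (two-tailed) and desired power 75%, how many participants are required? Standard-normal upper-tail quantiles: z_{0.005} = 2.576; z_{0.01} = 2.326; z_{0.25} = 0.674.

For a one-sample test: n = ((z_{α/2} + z_β) / d)².
z_{α/2} + z_β = 2.326 + 0.674 = 3.000.
n = (3.000 / 0.63)² = 4.762² = 22.68.
Round up.

n = 23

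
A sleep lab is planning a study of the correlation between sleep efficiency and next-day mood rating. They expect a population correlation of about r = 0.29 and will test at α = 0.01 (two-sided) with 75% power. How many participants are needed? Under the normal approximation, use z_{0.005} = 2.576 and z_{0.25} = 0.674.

n = 122

Fisher's z: C = ½·ln((1+r)/(1−r)) = ½·ln(1.8169) = 0.2986.
n = ((z_{α/2} + z_β)/C)² + 3.
(2.576 + 0.674) / 0.2986 = 3.250 / 0.2986 = 10.884.
n = 10.884² + 3 = 118.46 + 3 = 121.5.
Round up.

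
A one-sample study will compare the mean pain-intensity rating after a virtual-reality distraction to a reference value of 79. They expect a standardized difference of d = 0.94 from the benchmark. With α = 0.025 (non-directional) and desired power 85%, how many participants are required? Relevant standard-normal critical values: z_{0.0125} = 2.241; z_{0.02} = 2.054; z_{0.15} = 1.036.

For a one-sample test: n = ((z_{α/2} + z_β) / d)².
z_{α/2} + z_β = 2.241 + 1.036 = 3.277.
n = (3.277 / 0.94)² = 3.486² = 12.15.
Round up.

n = 13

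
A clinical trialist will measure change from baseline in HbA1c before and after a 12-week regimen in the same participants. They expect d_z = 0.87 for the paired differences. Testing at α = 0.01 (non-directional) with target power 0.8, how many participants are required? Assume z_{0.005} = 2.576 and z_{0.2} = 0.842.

n = 16 pairs

For a paired (one-sample on differences) test: n = ((z_{α/2} + z_β) / d)².
z_{α/2} + z_β = 2.576 + 0.842 = 3.418.
n = (3.418 / 0.87)² = 3.929² = 15.43.
Round up.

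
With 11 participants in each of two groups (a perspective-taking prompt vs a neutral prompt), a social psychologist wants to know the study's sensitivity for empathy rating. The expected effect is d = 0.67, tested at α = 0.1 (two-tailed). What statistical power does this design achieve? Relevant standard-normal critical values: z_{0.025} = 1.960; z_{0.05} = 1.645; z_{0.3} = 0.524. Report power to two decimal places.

power ≈ 0.47

For two equal groups, power = Φ(d·√(n/2) − z_{α/2}).
d·√(n/2) = 0.67 × √(11/2) = 0.67 × 2.345 = 1.571.
z_β = 1.571 − 1.645 = -0.074.
Power = Φ(-0.074) = 0.471.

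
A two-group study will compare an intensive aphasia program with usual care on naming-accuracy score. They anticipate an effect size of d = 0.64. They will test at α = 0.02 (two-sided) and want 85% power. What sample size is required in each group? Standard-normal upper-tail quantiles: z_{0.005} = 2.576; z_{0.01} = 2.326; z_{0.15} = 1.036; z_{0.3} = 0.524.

For two independent groups with equal n: n = 2·((z_{α/2} + z_β) / d)².
z_{α/2} + z_β = 2.326 + 1.036 = 3.362.
n = 2 × (3.362 / 0.64)² = 2 × 5.253² = 2 × 27.60 = 55.2.
Round up to the next whole participant.

n = 56 per group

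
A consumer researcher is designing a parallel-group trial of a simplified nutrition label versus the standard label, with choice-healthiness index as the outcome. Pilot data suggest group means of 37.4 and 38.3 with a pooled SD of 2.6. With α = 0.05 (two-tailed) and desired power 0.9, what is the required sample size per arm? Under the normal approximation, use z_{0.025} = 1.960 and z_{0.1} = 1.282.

Cohen's d = |M₁ − M₂| / SD_pooled = |37.4 − 38.3| / 2.6 = 0.9 / 2.6 = 0.346.
For two independent groups with equal n: n = 2·((z_{α/2} + z_β) / d)².
z_{α/2} + z_β = 1.960 + 1.282 = 3.242.
n = 2 × (3.242 / 0.346)² = 2 × 9.370² = 2 × 87.80 = 175.6.
Round up to the next whole participant.

n = 176 per group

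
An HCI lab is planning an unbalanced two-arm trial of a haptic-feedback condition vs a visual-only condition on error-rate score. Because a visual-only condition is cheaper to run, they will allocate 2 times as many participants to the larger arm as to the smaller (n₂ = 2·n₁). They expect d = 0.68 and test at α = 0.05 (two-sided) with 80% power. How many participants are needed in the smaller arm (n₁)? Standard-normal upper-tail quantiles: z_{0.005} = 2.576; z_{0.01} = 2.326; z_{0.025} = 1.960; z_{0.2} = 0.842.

With allocation ratio k = n₂/n₁ = 2, Var(x̄₁−x̄₂) = σ²(1/n₁ + 1/(k·n₁)) = σ²·(k+1)/(k·n₁).
So n₁ = (1 + 1/k)·((z_{α/2} + z_β)/d)² = 1.500 × (2.802/0.68)².
n₁ = 1.500 × 16.98 = 25.5.
Round up: n₁ = 26, giving n₂ = 2 × 26 = 52.

n₁ = 26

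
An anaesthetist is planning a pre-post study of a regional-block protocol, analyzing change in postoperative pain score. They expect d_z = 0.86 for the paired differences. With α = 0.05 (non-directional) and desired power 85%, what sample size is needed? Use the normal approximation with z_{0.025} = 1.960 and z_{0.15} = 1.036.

n = 13 pairs

For a paired (one-sample on differences) test: n = ((z_{α/2} + z_β) / d)².
z_{α/2} + z_β = 1.960 + 1.036 = 2.996.
n = (2.996 / 0.86)² = 3.484² = 12.14.
Round up.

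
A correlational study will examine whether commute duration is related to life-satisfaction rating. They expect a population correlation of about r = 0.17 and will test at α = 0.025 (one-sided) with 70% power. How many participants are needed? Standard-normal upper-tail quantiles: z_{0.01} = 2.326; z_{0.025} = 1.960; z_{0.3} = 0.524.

Fisher's z: C = ½·ln((1+r)/(1−r)) = ½·ln(1.4096) = 0.1717.
n = ((z_{α} + z_β)/C)² + 3.
(1.960 + 0.524) / 0.1717 = 2.484 / 0.1717 = 14.467.
n = 14.467² + 3 = 209.30 + 3 = 212.3.
Round up.

n = 213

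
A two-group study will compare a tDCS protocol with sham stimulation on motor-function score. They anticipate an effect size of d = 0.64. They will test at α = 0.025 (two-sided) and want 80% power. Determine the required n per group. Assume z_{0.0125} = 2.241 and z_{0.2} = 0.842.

For two independent groups with equal n: n = 2·((z_{α/2} + z_β) / d)².
z_{α/2} + z_β = 2.241 + 0.842 = 3.083.
n = 2 × (3.083 / 0.64)² = 2 × 4.817² = 2 × 23.21 = 46.4.
Round up to the next whole participant.

n = 47 per group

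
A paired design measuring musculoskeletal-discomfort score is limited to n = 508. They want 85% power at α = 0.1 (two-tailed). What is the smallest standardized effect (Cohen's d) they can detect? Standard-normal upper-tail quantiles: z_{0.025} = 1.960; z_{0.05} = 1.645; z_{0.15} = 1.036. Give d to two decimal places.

d_min ≈ 0.12

For a single sample (or paired design) of n = 508: d_min = (z_{α/2} + z_β)/√n.
z-sum = 1.645 + 1.036 = 2.681.
d_min = 2.681 / √508 = 2.681 / 22.539 = 0.119.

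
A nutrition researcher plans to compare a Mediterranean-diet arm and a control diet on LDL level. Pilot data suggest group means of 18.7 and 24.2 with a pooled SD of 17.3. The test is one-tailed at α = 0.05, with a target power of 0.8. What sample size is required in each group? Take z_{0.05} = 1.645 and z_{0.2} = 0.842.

n = 123 per group

Cohen's d = |M₁ − M₂| / SD_pooled = |18.7 − 24.2| / 17.3 = 5.5 / 17.3 = 0.318.
For two independent groups with equal n: n = 2·((z_{α} + z_β) / d)².
z_{α} + z_β = 1.645 + 0.842 = 2.487.
n = 2 × (2.487 / 0.318)² = 2 × 7.821² = 2 × 61.16 = 122.3.
Round up to the next whole participant.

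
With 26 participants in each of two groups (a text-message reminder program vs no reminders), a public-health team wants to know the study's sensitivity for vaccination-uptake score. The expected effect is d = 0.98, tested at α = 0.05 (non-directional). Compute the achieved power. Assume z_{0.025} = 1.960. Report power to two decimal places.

For two equal groups, power = Φ(d·√(n/2) − z_{α/2}).
d·√(n/2) = 0.98 × √(26/2) = 0.98 × 3.606 = 3.533.
z_β = 3.533 − 1.960 = 1.573.
Power = Φ(1.573) = 0.942.

power ≈ 0.94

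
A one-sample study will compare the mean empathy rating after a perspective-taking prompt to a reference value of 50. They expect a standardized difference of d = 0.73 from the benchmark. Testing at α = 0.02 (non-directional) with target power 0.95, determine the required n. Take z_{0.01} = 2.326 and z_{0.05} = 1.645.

n = 30

For a one-sample test: n = ((z_{α/2} + z_β) / d)².
z_{α/2} + z_β = 2.326 + 1.645 = 3.971.
n = (3.971 / 0.73)² = 5.440² = 29.59.
Round up.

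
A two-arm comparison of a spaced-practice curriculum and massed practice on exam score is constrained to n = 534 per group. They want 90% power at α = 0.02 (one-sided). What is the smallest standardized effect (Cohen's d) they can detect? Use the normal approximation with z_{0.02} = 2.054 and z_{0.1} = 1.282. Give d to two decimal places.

d_min ≈ 0.20

For two independent groups of n = 534 each: d_min = (z_{α} + z_β)·√(2/n).
z-sum = 2.054 + 1.282 = 3.336.
d_min = 3.336 × √(2/534) = 3.336 × 0.0612 = 0.204.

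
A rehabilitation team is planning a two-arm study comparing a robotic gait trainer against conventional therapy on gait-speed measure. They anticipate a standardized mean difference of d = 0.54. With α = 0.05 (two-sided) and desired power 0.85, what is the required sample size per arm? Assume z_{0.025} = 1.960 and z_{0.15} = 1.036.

n = 62 per group

For two independent groups with equal n: n = 2·((z_{α/2} + z_β) / d)².
z_{α/2} + z_β = 1.960 + 1.036 = 2.996.
n = 2 × (2.996 / 0.54)² = 2 × 5.548² = 2 × 30.78 = 61.6.
Round up to the next whole participant.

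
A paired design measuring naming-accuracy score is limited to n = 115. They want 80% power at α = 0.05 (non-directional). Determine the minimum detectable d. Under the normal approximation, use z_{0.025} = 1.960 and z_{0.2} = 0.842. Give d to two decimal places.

For a single sample (or paired design) of n = 115: d_min = (z_{α/2} + z_β)/√n.
z-sum = 1.960 + 0.842 = 2.802.
d_min = 2.802 / √115 = 2.802 / 10.724 = 0.261.

d_min ≈ 0.26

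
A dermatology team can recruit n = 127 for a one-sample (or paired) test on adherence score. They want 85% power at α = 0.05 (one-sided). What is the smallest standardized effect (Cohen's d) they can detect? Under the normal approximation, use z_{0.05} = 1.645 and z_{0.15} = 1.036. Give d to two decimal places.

For a single sample (or paired design) of n = 127: d_min = (z_{α} + z_β)/√n.
z-sum = 1.645 + 1.036 = 2.681.
d_min = 2.681 / √127 = 2.681 / 11.269 = 0.238.

d_min ≈ 0.24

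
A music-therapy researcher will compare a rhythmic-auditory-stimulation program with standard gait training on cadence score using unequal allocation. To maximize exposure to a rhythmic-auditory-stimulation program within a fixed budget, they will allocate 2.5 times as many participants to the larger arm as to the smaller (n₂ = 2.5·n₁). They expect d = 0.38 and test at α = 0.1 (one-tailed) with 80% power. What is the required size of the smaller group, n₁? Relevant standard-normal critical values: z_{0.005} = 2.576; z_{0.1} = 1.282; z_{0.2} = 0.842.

With allocation ratio k = n₂/n₁ = 2.5, Var(x̄₁−x̄₂) = σ²(1/n₁ + 1/(k·n₁)) = σ²·(k+1)/(k·n₁).
So n₁ = (1 + 1/k)·((z_{α} + z_β)/d)² = 1.400 × (2.124/0.38)².
n₁ = 1.400 × 31.24 = 43.7.
Round up: n₁ = 44, giving n₂ = 2.5 × 44 = 110.

n₁ = 44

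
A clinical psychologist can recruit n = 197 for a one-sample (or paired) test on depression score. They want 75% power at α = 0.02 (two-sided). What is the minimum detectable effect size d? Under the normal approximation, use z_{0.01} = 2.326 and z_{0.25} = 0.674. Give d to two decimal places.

For a single sample (or paired design) of n = 197: d_min = (z_{α/2} + z_β)/√n.
z-sum = 2.326 + 0.674 = 3.000.
d_min = 3.000 / √197 = 3.000 / 14.036 = 0.214.

d_min ≈ 0.21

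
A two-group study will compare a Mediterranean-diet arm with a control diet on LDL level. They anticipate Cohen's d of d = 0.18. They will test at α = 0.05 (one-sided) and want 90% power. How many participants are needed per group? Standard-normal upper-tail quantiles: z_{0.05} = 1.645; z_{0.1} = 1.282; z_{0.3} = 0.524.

n = 529 per group

For two independent groups with equal n: n = 2·((z_{α} + z_β) / d)².
z_{α} + z_β = 1.645 + 1.282 = 2.927.
n = 2 × (2.927 / 0.18)² = 2 × 16.261² = 2 × 264.42 = 528.8.
Round up to the next whole participant.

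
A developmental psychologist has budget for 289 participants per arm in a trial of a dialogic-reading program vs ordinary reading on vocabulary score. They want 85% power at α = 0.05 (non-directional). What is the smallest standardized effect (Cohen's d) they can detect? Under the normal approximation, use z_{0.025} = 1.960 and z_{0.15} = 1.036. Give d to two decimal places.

For two independent groups of n = 289 each: d_min = (z_{α/2} + z_β)·√(2/n).
z-sum = 1.960 + 1.036 = 2.996.
d_min = 2.996 × √(2/289) = 2.996 × 0.0832 = 0.249.

d_min ≈ 0.25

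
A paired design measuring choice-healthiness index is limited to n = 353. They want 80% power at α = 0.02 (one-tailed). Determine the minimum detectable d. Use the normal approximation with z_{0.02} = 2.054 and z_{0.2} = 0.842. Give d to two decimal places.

d_min ≈ 0.15

For a single sample (or paired design) of n = 353: d_min = (z_{α} + z_β)/√n.
z-sum = 2.054 + 0.842 = 2.896.
d_min = 2.896 / √353 = 2.896 / 18.788 = 0.154.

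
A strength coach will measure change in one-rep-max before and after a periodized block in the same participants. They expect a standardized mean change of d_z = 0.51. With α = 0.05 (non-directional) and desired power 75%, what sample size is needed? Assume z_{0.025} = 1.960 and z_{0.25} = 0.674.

n = 27 pairs

For a paired (one-sample on differences) test: n = ((z_{α/2} + z_β) / d)².
z_{α/2} + z_β = 1.960 + 0.674 = 2.634.
n = (2.634 / 0.51)² = 5.165² = 26.67.
Round up.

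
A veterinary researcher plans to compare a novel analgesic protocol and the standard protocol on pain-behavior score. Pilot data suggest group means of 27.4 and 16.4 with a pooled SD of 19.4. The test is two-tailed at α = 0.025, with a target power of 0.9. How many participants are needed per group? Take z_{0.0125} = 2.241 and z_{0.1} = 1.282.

Cohen's d = |M₁ − M₂| / SD_pooled = |27.4 − 16.4| / 19.4 = 11.0 / 19.4 = 0.567.
For two independent groups with equal n: n = 2·((z_{α/2} + z_β) / d)².
z_{α/2} + z_β = 2.241 + 1.282 = 3.523.
n = 2 × (3.523 / 0.567)² = 2 × 6.213² = 2 × 38.61 = 77.2.
Round up to the next whole participant.

n = 78 per group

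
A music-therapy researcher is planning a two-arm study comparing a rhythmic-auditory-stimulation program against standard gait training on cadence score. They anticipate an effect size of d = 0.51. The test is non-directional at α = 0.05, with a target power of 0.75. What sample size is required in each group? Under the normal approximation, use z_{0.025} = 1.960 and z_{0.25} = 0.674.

n = 54 per group

For two independent groups with equal n: n = 2·((z_{α/2} + z_β) / d)².
z_{α/2} + z_β = 1.960 + 0.674 = 2.634.
n = 2 × (2.634 / 0.51)² = 2 × 5.165² = 2 × 26.67 = 53.3.
Round up to the next whole participant.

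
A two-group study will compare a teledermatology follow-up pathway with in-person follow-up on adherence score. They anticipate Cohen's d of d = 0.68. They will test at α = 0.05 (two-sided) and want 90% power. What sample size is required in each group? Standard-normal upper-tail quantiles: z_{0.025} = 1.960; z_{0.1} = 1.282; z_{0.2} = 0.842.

n = 46 per group

For two independent groups with equal n: n = 2·((z_{α/2} + z_β) / d)².
z_{α/2} + z_β = 1.960 + 1.282 = 3.242.
n = 2 × (3.242 / 0.68)² = 2 × 4.768² = 2 × 22.73 = 45.5.
Round up to the next whole participant.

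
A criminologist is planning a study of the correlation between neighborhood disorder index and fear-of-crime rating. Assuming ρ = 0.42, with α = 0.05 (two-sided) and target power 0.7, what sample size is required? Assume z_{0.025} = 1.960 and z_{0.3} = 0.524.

Fisher's z: C = ½·ln((1+r)/(1−r)) = ½·ln(2.4483) = 0.4477.
n = ((z_{α/2} + z_β)/C)² + 3.
(1.960 + 0.524) / 0.4477 = 2.484 / 0.4477 = 5.548.
n = 5.548² + 3 = 30.78 + 3 = 33.8.
Round up.

n = 34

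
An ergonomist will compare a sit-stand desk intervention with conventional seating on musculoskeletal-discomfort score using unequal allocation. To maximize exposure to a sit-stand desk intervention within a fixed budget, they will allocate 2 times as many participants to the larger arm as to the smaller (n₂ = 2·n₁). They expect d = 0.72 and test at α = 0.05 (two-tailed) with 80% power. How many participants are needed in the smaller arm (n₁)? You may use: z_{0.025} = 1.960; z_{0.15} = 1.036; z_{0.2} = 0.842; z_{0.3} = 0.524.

n₁ = 23

With allocation ratio k = n₂/n₁ = 2, Var(x̄₁−x̄₂) = σ²(1/n₁ + 1/(k·n₁)) = σ²·(k+1)/(k·n₁).
So n₁ = (1 + 1/k)·((z_{α/2} + z_β)/d)² = 1.500 × (2.802/0.72)².
n₁ = 1.500 × 15.15 = 22.7.
Round up: n₁ = 23, giving n₂ = 2 × 23 = 46.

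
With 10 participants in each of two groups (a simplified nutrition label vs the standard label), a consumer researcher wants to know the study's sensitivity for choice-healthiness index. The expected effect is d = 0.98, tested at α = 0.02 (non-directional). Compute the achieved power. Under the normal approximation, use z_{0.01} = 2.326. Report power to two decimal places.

For two equal groups, power = Φ(d·√(n/2) − z_{α/2}).
d·√(n/2) = 0.98 × √(10/2) = 0.98 × 2.236 = 2.191.
z_β = 2.191 − 2.326 = -0.135.
Power = Φ(-0.135) = 0.446.

power ≈ 0.45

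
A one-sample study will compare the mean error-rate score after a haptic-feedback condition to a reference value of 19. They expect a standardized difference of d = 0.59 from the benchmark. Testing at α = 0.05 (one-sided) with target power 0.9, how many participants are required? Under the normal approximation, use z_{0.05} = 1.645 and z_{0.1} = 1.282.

For a one-sample test: n = ((z_{α} + z_β) / d)².
z_{α} + z_β = 1.645 + 1.282 = 2.927.
n = (2.927 / 0.59)² = 4.961² = 24.61.
Round up.

n = 25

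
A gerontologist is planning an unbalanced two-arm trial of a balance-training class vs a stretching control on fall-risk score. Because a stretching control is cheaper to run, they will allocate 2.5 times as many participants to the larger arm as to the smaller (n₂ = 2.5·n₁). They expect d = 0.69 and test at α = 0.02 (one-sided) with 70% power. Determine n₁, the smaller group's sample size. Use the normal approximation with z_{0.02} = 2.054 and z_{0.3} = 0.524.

n₁ = 20

With allocation ratio k = n₂/n₁ = 2.5, Var(x̄₁−x̄₂) = σ²(1/n₁ + 1/(k·n₁)) = σ²·(k+1)/(k·n₁).
So n₁ = (1 + 1/k)·((z_{α} + z_β)/d)² = 1.400 × (2.578/0.69)².
n₁ = 1.400 × 13.96 = 19.5.
Round up: n₁ = 20, giving n₂ = 2.5 × 20 = 50.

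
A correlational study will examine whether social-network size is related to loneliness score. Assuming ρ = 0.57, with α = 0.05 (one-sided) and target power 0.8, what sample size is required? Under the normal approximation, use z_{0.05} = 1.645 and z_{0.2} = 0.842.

Fisher's z: C = ½·ln((1+r)/(1−r)) = ½·ln(3.6512) = 0.6475.
n = ((z_{α} + z_β)/C)² + 3.
(1.645 + 0.842) / 0.6475 = 2.487 / 0.6475 = 3.841.
n = 3.841² + 3 = 14.75 + 3 = 17.8.
Round up.

n = 18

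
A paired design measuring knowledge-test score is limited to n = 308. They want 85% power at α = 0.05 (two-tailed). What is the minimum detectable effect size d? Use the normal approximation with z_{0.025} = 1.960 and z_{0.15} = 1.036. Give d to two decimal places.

For a single sample (or paired design) of n = 308: d_min = (z_{α/2} + z_β)/√n.
z-sum = 1.960 + 1.036 = 2.996.
d_min = 2.996 / √308 = 2.996 / 17.550 = 0.171.

d_min ≈ 0.17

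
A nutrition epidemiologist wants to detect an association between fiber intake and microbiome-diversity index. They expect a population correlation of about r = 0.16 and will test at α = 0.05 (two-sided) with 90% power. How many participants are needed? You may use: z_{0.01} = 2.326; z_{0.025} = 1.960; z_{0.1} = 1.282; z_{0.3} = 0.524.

n = 407

Fisher's z: C = ½·ln((1+r)/(1−r)) = ½·ln(1.3810) = 0.1614.
n = ((z_{α/2} + z_β)/C)² + 3.
(1.960 + 1.282) / 0.1614 = 3.242 / 0.1614 = 20.087.
n = 20.087² + 3 = 403.48 + 3 = 406.5.
Round up.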